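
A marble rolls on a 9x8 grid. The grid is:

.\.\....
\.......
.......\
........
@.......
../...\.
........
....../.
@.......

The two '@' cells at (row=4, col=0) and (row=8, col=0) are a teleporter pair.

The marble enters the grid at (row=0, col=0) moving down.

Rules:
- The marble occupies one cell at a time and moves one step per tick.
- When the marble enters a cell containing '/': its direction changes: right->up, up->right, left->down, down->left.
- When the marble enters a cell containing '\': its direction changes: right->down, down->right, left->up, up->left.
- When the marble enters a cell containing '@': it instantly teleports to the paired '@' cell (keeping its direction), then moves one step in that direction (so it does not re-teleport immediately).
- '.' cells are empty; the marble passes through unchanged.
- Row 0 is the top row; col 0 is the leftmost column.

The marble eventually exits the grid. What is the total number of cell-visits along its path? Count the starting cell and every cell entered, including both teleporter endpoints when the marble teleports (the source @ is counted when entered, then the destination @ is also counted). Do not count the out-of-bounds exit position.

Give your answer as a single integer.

Answer: 9

Derivation:
Step 1: enter (0,0), '.' pass, move down to (1,0)
Step 2: enter (1,0), '\' deflects down->right, move right to (1,1)
Step 3: enter (1,1), '.' pass, move right to (1,2)
Step 4: enter (1,2), '.' pass, move right to (1,3)
Step 5: enter (1,3), '.' pass, move right to (1,4)
Step 6: enter (1,4), '.' pass, move right to (1,5)
Step 7: enter (1,5), '.' pass, move right to (1,6)
Step 8: enter (1,6), '.' pass, move right to (1,7)
Step 9: enter (1,7), '.' pass, move right to (1,8)
Step 10: at (1,8) — EXIT via right edge, pos 1
Path length (cell visits): 9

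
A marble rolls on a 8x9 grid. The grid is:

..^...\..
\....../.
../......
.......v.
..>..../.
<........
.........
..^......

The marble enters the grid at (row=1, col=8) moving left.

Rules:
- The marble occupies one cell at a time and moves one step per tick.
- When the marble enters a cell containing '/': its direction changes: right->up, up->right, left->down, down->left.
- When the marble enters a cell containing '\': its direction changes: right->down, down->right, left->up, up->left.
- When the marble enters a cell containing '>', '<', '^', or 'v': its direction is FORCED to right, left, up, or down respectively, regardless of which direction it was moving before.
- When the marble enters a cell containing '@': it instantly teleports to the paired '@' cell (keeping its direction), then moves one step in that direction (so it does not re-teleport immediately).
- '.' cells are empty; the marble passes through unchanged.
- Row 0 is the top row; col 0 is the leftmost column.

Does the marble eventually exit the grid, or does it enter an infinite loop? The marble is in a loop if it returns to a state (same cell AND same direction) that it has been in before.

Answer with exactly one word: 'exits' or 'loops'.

Step 1: enter (1,8), '.' pass, move left to (1,7)
Step 2: enter (1,7), '/' deflects left->down, move down to (2,7)
Step 3: enter (2,7), '.' pass, move down to (3,7)
Step 4: enter (3,7), 'v' forces down->down, move down to (4,7)
Step 5: enter (4,7), '/' deflects down->left, move left to (4,6)
Step 6: enter (4,6), '.' pass, move left to (4,5)
Step 7: enter (4,5), '.' pass, move left to (4,4)
Step 8: enter (4,4), '.' pass, move left to (4,3)
Step 9: enter (4,3), '.' pass, move left to (4,2)
Step 10: enter (4,2), '>' forces left->right, move right to (4,3)
Step 11: enter (4,3), '.' pass, move right to (4,4)
Step 12: enter (4,4), '.' pass, move right to (4,5)
Step 13: enter (4,5), '.' pass, move right to (4,6)
Step 14: enter (4,6), '.' pass, move right to (4,7)
Step 15: enter (4,7), '/' deflects right->up, move up to (3,7)
Step 16: enter (3,7), 'v' forces up->down, move down to (4,7)
Step 17: at (4,7) dir=down — LOOP DETECTED (seen before)

Answer: loops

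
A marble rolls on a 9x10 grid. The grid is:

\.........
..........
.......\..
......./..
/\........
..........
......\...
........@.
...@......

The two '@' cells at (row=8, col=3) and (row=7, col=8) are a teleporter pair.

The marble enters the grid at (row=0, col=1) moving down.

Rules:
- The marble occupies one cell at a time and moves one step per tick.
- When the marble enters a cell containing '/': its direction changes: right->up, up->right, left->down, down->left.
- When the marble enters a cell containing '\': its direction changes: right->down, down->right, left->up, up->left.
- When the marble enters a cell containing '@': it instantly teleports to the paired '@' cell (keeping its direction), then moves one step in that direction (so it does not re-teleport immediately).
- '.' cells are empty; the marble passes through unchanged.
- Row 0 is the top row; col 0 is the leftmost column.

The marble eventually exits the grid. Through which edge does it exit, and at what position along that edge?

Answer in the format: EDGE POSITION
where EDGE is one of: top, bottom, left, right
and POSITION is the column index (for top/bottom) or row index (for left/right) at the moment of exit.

Answer: right 4

Derivation:
Step 1: enter (0,1), '.' pass, move down to (1,1)
Step 2: enter (1,1), '.' pass, move down to (2,1)
Step 3: enter (2,1), '.' pass, move down to (3,1)
Step 4: enter (3,1), '.' pass, move down to (4,1)
Step 5: enter (4,1), '\' deflects down->right, move right to (4,2)
Step 6: enter (4,2), '.' pass, move right to (4,3)
Step 7: enter (4,3), '.' pass, move right to (4,4)
Step 8: enter (4,4), '.' pass, move right to (4,5)
Step 9: enter (4,5), '.' pass, move right to (4,6)
Step 10: enter (4,6), '.' pass, move right to (4,7)
Step 11: enter (4,7), '.' pass, move right to (4,8)
Step 12: enter (4,8), '.' pass, move right to (4,9)
Step 13: enter (4,9), '.' pass, move right to (4,10)
Step 14: at (4,10) — EXIT via right edge, pos 4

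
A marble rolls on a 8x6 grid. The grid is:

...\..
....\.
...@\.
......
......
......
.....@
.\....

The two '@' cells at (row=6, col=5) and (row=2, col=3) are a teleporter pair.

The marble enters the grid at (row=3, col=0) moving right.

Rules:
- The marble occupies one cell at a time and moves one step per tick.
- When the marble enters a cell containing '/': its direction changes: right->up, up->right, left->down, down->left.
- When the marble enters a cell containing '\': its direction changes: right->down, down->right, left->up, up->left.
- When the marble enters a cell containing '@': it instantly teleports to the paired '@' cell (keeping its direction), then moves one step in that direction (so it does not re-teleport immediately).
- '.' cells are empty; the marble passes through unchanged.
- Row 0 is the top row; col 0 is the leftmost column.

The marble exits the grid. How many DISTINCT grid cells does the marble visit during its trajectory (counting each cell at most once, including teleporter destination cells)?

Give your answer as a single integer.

Step 1: enter (3,0), '.' pass, move right to (3,1)
Step 2: enter (3,1), '.' pass, move right to (3,2)
Step 3: enter (3,2), '.' pass, move right to (3,3)
Step 4: enter (3,3), '.' pass, move right to (3,4)
Step 5: enter (3,4), '.' pass, move right to (3,5)
Step 6: enter (3,5), '.' pass, move right to (3,6)
Step 7: at (3,6) — EXIT via right edge, pos 3
Distinct cells visited: 6 (path length 6)

Answer: 6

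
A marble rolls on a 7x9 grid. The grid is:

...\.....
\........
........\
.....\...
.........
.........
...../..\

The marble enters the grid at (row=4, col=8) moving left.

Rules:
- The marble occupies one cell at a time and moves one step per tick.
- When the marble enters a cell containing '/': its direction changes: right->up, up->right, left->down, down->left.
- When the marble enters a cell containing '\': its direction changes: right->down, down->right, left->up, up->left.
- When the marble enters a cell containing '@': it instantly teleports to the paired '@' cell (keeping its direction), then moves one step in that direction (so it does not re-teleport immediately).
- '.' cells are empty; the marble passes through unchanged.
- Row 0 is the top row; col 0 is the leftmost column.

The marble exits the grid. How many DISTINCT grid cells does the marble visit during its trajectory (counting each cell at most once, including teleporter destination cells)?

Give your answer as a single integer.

Answer: 9

Derivation:
Step 1: enter (4,8), '.' pass, move left to (4,7)
Step 2: enter (4,7), '.' pass, move left to (4,6)
Step 3: enter (4,6), '.' pass, move left to (4,5)
Step 4: enter (4,5), '.' pass, move left to (4,4)
Step 5: enter (4,4), '.' pass, move left to (4,3)
Step 6: enter (4,3), '.' pass, move left to (4,2)
Step 7: enter (4,2), '.' pass, move left to (4,1)
Step 8: enter (4,1), '.' pass, move left to (4,0)
Step 9: enter (4,0), '.' pass, move left to (4,-1)
Step 10: at (4,-1) — EXIT via left edge, pos 4
Distinct cells visited: 9 (path length 9)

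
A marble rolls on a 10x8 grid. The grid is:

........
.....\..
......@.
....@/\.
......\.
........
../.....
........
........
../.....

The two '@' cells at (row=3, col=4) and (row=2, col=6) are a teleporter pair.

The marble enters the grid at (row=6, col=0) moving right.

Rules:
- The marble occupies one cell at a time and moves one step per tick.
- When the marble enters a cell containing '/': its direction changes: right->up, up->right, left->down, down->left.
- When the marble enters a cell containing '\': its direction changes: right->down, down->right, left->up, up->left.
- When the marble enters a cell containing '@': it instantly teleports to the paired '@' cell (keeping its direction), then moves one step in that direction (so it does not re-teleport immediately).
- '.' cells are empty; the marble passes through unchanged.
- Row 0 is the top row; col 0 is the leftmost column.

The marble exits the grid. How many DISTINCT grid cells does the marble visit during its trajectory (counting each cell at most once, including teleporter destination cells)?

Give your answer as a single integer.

Step 1: enter (6,0), '.' pass, move right to (6,1)
Step 2: enter (6,1), '.' pass, move right to (6,2)
Step 3: enter (6,2), '/' deflects right->up, move up to (5,2)
Step 4: enter (5,2), '.' pass, move up to (4,2)
Step 5: enter (4,2), '.' pass, move up to (3,2)
Step 6: enter (3,2), '.' pass, move up to (2,2)
Step 7: enter (2,2), '.' pass, move up to (1,2)
Step 8: enter (1,2), '.' pass, move up to (0,2)
Step 9: enter (0,2), '.' pass, move up to (-1,2)
Step 10: at (-1,2) — EXIT via top edge, pos 2
Distinct cells visited: 9 (path length 9)

Answer: 9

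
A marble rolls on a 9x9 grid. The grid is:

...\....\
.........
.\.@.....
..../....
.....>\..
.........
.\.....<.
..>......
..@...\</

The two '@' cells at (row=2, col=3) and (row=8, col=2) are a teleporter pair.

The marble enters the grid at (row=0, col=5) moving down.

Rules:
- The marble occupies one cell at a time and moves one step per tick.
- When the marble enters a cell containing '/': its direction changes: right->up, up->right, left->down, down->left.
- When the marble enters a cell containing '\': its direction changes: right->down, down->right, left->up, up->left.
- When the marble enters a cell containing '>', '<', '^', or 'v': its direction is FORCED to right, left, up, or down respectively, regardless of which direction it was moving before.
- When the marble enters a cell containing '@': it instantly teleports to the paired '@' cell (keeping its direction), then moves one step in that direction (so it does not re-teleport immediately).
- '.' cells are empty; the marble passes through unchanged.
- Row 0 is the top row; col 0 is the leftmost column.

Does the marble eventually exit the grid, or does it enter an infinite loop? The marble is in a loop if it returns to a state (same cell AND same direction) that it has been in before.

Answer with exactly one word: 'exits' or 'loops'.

Answer: loops

Derivation:
Step 1: enter (0,5), '.' pass, move down to (1,5)
Step 2: enter (1,5), '.' pass, move down to (2,5)
Step 3: enter (2,5), '.' pass, move down to (3,5)
Step 4: enter (3,5), '.' pass, move down to (4,5)
Step 5: enter (4,5), '>' forces down->right, move right to (4,6)
Step 6: enter (4,6), '\' deflects right->down, move down to (5,6)
Step 7: enter (5,6), '.' pass, move down to (6,6)
Step 8: enter (6,6), '.' pass, move down to (7,6)
Step 9: enter (7,6), '.' pass, move down to (8,6)
Step 10: enter (8,6), '\' deflects down->right, move right to (8,7)
Step 11: enter (8,7), '<' forces right->left, move left to (8,6)
Step 12: enter (8,6), '\' deflects left->up, move up to (7,6)
Step 13: enter (7,6), '.' pass, move up to (6,6)
Step 14: enter (6,6), '.' pass, move up to (5,6)
Step 15: enter (5,6), '.' pass, move up to (4,6)
Step 16: enter (4,6), '\' deflects up->left, move left to (4,5)
Step 17: enter (4,5), '>' forces left->right, move right to (4,6)
Step 18: at (4,6) dir=right — LOOP DETECTED (seen before)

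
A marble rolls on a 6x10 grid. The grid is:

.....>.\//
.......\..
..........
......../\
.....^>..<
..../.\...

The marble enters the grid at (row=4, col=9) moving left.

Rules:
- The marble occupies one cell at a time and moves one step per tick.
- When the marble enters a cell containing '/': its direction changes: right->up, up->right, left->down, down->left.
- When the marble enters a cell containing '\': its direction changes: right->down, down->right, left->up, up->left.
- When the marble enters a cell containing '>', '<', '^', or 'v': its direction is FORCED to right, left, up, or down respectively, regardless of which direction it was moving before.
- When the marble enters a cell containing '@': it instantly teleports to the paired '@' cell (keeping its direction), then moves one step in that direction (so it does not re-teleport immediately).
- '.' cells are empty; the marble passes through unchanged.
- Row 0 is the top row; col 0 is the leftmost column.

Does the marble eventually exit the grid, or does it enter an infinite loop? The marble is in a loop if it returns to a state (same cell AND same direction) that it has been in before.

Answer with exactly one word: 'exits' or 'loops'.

Step 1: enter (4,9), '<' forces left->left, move left to (4,8)
Step 2: enter (4,8), '.' pass, move left to (4,7)
Step 3: enter (4,7), '.' pass, move left to (4,6)
Step 4: enter (4,6), '>' forces left->right, move right to (4,7)
Step 5: enter (4,7), '.' pass, move right to (4,8)
Step 6: enter (4,8), '.' pass, move right to (4,9)
Step 7: enter (4,9), '<' forces right->left, move left to (4,8)
Step 8: at (4,8) dir=left — LOOP DETECTED (seen before)

Answer: loops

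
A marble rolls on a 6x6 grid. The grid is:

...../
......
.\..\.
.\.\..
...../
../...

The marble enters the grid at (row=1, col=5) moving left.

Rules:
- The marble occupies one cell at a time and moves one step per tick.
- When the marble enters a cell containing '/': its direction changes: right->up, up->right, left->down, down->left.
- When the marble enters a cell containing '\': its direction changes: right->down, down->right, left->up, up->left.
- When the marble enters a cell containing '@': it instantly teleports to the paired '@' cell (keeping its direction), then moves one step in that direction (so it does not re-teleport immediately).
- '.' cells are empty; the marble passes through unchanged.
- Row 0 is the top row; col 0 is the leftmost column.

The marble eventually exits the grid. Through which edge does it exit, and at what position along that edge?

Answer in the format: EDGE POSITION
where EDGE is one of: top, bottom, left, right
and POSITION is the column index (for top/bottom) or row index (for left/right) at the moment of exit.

Step 1: enter (1,5), '.' pass, move left to (1,4)
Step 2: enter (1,4), '.' pass, move left to (1,3)
Step 3: enter (1,3), '.' pass, move left to (1,2)
Step 4: enter (1,2), '.' pass, move left to (1,1)
Step 5: enter (1,1), '.' pass, move left to (1,0)
Step 6: enter (1,0), '.' pass, move left to (1,-1)
Step 7: at (1,-1) — EXIT via left edge, pos 1

Answer: left 1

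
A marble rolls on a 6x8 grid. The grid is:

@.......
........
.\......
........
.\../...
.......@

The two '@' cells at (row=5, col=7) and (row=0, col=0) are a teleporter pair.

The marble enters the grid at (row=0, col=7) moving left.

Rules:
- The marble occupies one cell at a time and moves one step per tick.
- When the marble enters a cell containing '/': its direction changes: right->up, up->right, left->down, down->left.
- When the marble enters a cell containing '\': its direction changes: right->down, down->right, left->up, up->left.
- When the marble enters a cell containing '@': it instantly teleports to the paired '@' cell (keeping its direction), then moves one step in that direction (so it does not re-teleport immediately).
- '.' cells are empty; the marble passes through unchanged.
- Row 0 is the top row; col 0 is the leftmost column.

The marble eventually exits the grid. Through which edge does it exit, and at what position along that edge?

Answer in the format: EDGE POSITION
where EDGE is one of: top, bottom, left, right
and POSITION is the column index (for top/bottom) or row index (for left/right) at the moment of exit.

Answer: left 5

Derivation:
Step 1: enter (0,7), '.' pass, move left to (0,6)
Step 2: enter (0,6), '.' pass, move left to (0,5)
Step 3: enter (0,5), '.' pass, move left to (0,4)
Step 4: enter (0,4), '.' pass, move left to (0,3)
Step 5: enter (0,3), '.' pass, move left to (0,2)
Step 6: enter (0,2), '.' pass, move left to (0,1)
Step 7: enter (0,1), '.' pass, move left to (0,0)
Step 8: enter (0,0), '@' teleport (0,0)->(5,7), also enter (5,7), move left to (5,6)
Step 9: enter (5,6), '.' pass, move left to (5,5)
Step 10: enter (5,5), '.' pass, move left to (5,4)
Step 11: enter (5,4), '.' pass, move left to (5,3)
Step 12: enter (5,3), '.' pass, move left to (5,2)
Step 13: enter (5,2), '.' pass, move left to (5,1)
Step 14: enter (5,1), '.' pass, move left to (5,0)
Step 15: enter (5,0), '.' pass, move left to (5,-1)
Step 16: at (5,-1) — EXIT via left edge, pos 5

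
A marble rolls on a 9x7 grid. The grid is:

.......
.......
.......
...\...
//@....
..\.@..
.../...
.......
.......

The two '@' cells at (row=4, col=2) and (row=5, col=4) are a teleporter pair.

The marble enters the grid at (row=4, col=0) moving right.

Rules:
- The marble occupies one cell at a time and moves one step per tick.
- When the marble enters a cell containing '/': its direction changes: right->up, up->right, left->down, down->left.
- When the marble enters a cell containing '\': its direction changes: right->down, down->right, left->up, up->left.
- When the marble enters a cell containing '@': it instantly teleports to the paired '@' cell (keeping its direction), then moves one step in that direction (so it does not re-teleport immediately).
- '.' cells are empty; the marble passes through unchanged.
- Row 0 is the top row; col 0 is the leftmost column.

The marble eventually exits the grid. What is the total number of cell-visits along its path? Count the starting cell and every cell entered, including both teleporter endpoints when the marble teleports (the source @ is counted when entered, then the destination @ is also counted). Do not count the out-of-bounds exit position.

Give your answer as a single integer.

Step 1: enter (4,0), '/' deflects right->up, move up to (3,0)
Step 2: enter (3,0), '.' pass, move up to (2,0)
Step 3: enter (2,0), '.' pass, move up to (1,0)
Step 4: enter (1,0), '.' pass, move up to (0,0)
Step 5: enter (0,0), '.' pass, move up to (-1,0)
Step 6: at (-1,0) — EXIT via top edge, pos 0
Path length (cell visits): 5

Answer: 5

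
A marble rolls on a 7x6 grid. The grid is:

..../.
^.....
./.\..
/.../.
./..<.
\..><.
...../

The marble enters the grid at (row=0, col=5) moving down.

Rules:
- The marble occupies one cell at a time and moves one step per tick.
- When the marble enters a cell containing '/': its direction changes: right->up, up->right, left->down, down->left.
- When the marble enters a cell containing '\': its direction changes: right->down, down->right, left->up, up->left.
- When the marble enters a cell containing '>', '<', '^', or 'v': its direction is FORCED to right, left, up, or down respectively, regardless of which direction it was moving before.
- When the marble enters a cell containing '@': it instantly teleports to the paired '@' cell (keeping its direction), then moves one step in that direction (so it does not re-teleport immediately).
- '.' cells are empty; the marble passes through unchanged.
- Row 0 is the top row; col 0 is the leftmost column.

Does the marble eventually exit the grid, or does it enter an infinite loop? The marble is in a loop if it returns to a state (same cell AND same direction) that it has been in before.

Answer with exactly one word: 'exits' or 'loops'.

Step 1: enter (0,5), '.' pass, move down to (1,5)
Step 2: enter (1,5), '.' pass, move down to (2,5)
Step 3: enter (2,5), '.' pass, move down to (3,5)
Step 4: enter (3,5), '.' pass, move down to (4,5)
Step 5: enter (4,5), '.' pass, move down to (5,5)
Step 6: enter (5,5), '.' pass, move down to (6,5)
Step 7: enter (6,5), '/' deflects down->left, move left to (6,4)
Step 8: enter (6,4), '.' pass, move left to (6,3)
Step 9: enter (6,3), '.' pass, move left to (6,2)
Step 10: enter (6,2), '.' pass, move left to (6,1)
Step 11: enter (6,1), '.' pass, move left to (6,0)
Step 12: enter (6,0), '.' pass, move left to (6,-1)
Step 13: at (6,-1) — EXIT via left edge, pos 6

Answer: exits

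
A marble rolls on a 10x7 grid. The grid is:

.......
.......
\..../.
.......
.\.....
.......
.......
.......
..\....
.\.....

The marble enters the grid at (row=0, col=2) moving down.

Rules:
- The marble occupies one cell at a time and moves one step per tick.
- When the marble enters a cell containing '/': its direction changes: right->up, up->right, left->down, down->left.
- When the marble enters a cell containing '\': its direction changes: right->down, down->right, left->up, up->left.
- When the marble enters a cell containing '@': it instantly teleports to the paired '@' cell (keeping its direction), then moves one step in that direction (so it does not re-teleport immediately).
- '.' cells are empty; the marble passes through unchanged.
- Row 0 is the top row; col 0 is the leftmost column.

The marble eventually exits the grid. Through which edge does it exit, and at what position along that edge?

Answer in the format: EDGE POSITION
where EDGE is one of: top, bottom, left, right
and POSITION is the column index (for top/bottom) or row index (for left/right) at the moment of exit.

Step 1: enter (0,2), '.' pass, move down to (1,2)
Step 2: enter (1,2), '.' pass, move down to (2,2)
Step 3: enter (2,2), '.' pass, move down to (3,2)
Step 4: enter (3,2), '.' pass, move down to (4,2)
Step 5: enter (4,2), '.' pass, move down to (5,2)
Step 6: enter (5,2), '.' pass, move down to (6,2)
Step 7: enter (6,2), '.' pass, move down to (7,2)
Step 8: enter (7,2), '.' pass, move down to (8,2)
Step 9: enter (8,2), '\' deflects down->right, move right to (8,3)
Step 10: enter (8,3), '.' pass, move right to (8,4)
Step 11: enter (8,4), '.' pass, move right to (8,5)
Step 12: enter (8,5), '.' pass, move right to (8,6)
Step 13: enter (8,6), '.' pass, move right to (8,7)
Step 14: at (8,7) — EXIT via right edge, pos 8

Answer: right 8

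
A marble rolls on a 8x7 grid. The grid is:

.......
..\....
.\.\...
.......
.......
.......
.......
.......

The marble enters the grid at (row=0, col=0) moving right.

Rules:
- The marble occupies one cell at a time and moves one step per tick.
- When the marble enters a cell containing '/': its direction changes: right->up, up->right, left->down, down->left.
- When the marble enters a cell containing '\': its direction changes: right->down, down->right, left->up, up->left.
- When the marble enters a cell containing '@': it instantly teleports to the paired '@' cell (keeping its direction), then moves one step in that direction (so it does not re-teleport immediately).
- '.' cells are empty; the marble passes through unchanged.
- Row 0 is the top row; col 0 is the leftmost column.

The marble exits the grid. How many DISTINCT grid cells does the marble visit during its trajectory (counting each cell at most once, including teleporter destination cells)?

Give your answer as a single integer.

Step 1: enter (0,0), '.' pass, move right to (0,1)
Step 2: enter (0,1), '.' pass, move right to (0,2)
Step 3: enter (0,2), '.' pass, move right to (0,3)
Step 4: enter (0,3), '.' pass, move right to (0,4)
Step 5: enter (0,4), '.' pass, move right to (0,5)
Step 6: enter (0,5), '.' pass, move right to (0,6)
Step 7: enter (0,6), '.' pass, move right to (0,7)
Step 8: at (0,7) — EXIT via right edge, pos 0
Distinct cells visited: 7 (path length 7)

Answer: 7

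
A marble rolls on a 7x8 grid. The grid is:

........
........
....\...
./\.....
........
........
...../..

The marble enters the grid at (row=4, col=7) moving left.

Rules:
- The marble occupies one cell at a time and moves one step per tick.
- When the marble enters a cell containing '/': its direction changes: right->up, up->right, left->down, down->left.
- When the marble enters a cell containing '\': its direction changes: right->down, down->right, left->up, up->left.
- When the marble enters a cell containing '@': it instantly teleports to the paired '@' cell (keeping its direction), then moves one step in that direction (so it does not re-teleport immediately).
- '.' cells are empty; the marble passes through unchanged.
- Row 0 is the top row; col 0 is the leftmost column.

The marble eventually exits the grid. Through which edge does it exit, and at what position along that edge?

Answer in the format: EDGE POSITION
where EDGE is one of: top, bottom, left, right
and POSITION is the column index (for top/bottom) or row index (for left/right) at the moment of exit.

Step 1: enter (4,7), '.' pass, move left to (4,6)
Step 2: enter (4,6), '.' pass, move left to (4,5)
Step 3: enter (4,5), '.' pass, move left to (4,4)
Step 4: enter (4,4), '.' pass, move left to (4,3)
Step 5: enter (4,3), '.' pass, move left to (4,2)
Step 6: enter (4,2), '.' pass, move left to (4,1)
Step 7: enter (4,1), '.' pass, move left to (4,0)
Step 8: enter (4,0), '.' pass, move left to (4,-1)
Step 9: at (4,-1) — EXIT via left edge, pos 4

Answer: left 4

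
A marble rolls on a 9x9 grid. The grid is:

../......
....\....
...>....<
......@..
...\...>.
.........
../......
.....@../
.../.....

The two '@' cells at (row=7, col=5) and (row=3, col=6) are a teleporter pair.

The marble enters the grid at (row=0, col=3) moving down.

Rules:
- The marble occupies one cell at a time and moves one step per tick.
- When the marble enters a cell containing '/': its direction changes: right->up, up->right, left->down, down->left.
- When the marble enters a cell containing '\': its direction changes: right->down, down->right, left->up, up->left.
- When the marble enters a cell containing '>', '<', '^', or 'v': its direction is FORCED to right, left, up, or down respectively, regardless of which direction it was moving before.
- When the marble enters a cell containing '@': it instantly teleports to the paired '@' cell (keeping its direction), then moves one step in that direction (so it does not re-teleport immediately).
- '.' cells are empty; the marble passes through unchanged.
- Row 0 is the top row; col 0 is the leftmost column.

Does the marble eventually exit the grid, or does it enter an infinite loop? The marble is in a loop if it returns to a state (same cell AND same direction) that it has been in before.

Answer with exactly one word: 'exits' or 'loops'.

Answer: loops

Derivation:
Step 1: enter (0,3), '.' pass, move down to (1,3)
Step 2: enter (1,3), '.' pass, move down to (2,3)
Step 3: enter (2,3), '>' forces down->right, move right to (2,4)
Step 4: enter (2,4), '.' pass, move right to (2,5)
Step 5: enter (2,5), '.' pass, move right to (2,6)
Step 6: enter (2,6), '.' pass, move right to (2,7)
Step 7: enter (2,7), '.' pass, move right to (2,8)
Step 8: enter (2,8), '<' forces right->left, move left to (2,7)
Step 9: enter (2,7), '.' pass, move left to (2,6)
Step 10: enter (2,6), '.' pass, move left to (2,5)
Step 11: enter (2,5), '.' pass, move left to (2,4)
Step 12: enter (2,4), '.' pass, move left to (2,3)
Step 13: enter (2,3), '>' forces left->right, move right to (2,4)
Step 14: at (2,4) dir=right — LOOP DETECTED (seen before)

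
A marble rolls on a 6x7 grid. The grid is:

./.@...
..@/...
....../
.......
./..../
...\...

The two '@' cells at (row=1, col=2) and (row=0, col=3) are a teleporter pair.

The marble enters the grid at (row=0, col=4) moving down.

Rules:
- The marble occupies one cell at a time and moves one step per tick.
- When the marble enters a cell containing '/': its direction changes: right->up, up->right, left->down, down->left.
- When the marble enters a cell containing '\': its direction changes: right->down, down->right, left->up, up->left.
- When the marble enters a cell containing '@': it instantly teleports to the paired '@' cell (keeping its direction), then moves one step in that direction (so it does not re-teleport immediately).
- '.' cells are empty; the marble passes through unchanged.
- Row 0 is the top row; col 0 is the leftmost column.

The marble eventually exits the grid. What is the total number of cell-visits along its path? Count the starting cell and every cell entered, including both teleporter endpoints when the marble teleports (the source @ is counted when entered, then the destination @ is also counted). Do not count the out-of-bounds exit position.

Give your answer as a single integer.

Answer: 6

Derivation:
Step 1: enter (0,4), '.' pass, move down to (1,4)
Step 2: enter (1,4), '.' pass, move down to (2,4)
Step 3: enter (2,4), '.' pass, move down to (3,4)
Step 4: enter (3,4), '.' pass, move down to (4,4)
Step 5: enter (4,4), '.' pass, move down to (5,4)
Step 6: enter (5,4), '.' pass, move down to (6,4)
Step 7: at (6,4) — EXIT via bottom edge, pos 4
Path length (cell visits): 6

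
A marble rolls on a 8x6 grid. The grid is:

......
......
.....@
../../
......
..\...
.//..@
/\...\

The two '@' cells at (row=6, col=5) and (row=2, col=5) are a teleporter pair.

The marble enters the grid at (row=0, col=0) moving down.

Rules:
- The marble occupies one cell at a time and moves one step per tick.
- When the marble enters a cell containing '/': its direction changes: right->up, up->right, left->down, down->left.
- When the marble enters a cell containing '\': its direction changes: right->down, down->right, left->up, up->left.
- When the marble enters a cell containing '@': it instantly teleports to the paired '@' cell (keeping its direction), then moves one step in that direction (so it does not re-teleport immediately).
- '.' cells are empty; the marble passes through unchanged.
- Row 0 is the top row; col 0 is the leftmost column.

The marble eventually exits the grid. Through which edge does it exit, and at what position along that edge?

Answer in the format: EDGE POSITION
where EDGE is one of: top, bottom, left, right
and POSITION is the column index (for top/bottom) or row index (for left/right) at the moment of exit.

Step 1: enter (0,0), '.' pass, move down to (1,0)
Step 2: enter (1,0), '.' pass, move down to (2,0)
Step 3: enter (2,0), '.' pass, move down to (3,0)
Step 4: enter (3,0), '.' pass, move down to (4,0)
Step 5: enter (4,0), '.' pass, move down to (5,0)
Step 6: enter (5,0), '.' pass, move down to (6,0)
Step 7: enter (6,0), '.' pass, move down to (7,0)
Step 8: enter (7,0), '/' deflects down->left, move left to (7,-1)
Step 9: at (7,-1) — EXIT via left edge, pos 7

Answer: left 7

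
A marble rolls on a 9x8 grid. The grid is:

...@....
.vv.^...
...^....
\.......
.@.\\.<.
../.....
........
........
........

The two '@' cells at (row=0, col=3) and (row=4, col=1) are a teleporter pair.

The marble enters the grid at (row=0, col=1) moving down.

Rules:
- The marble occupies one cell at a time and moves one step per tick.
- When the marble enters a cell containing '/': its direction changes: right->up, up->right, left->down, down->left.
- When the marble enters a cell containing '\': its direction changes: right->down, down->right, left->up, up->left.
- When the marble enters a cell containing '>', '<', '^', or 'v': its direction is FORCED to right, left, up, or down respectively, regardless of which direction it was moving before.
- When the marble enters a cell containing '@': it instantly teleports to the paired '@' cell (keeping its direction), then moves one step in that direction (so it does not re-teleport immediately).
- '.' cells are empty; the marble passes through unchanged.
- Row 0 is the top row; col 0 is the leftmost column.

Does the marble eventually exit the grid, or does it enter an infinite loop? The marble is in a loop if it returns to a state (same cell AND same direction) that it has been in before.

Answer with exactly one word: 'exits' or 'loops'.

Step 1: enter (0,1), '.' pass, move down to (1,1)
Step 2: enter (1,1), 'v' forces down->down, move down to (2,1)
Step 3: enter (2,1), '.' pass, move down to (3,1)
Step 4: enter (3,1), '.' pass, move down to (4,1)
Step 5: enter (4,1), '@' teleport (4,1)->(0,3), also enter (0,3), move down to (1,3)
Step 6: enter (1,3), '.' pass, move down to (2,3)
Step 7: enter (2,3), '^' forces down->up, move up to (1,3)
Step 8: enter (1,3), '.' pass, move up to (0,3)
Step 9: enter (0,3), '@' teleport (0,3)->(4,1), also enter (4,1), move up to (3,1)
Step 10: enter (3,1), '.' pass, move up to (2,1)
Step 11: enter (2,1), '.' pass, move up to (1,1)
Step 12: enter (1,1), 'v' forces up->down, move down to (2,1)
Step 13: at (2,1) dir=down — LOOP DETECTED (seen before)

Answer: loops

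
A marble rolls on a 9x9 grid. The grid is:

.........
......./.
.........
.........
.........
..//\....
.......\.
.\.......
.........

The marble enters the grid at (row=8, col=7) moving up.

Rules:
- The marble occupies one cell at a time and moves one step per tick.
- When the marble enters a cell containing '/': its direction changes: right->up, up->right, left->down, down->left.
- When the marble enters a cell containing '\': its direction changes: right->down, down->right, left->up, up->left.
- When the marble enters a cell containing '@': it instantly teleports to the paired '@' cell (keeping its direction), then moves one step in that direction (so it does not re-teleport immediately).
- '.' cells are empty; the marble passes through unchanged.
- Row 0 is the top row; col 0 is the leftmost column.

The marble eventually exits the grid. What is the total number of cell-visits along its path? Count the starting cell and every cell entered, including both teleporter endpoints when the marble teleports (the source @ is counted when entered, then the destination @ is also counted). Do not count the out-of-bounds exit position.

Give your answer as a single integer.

Answer: 10

Derivation:
Step 1: enter (8,7), '.' pass, move up to (7,7)
Step 2: enter (7,7), '.' pass, move up to (6,7)
Step 3: enter (6,7), '\' deflects up->left, move left to (6,6)
Step 4: enter (6,6), '.' pass, move left to (6,5)
Step 5: enter (6,5), '.' pass, move left to (6,4)
Step 6: enter (6,4), '.' pass, move left to (6,3)
Step 7: enter (6,3), '.' pass, move left to (6,2)
Step 8: enter (6,2), '.' pass, move left to (6,1)
Step 9: enter (6,1), '.' pass, move left to (6,0)
Step 10: enter (6,0), '.' pass, move left to (6,-1)
Step 11: at (6,-1) — EXIT via left edge, pos 6
Path length (cell visits): 10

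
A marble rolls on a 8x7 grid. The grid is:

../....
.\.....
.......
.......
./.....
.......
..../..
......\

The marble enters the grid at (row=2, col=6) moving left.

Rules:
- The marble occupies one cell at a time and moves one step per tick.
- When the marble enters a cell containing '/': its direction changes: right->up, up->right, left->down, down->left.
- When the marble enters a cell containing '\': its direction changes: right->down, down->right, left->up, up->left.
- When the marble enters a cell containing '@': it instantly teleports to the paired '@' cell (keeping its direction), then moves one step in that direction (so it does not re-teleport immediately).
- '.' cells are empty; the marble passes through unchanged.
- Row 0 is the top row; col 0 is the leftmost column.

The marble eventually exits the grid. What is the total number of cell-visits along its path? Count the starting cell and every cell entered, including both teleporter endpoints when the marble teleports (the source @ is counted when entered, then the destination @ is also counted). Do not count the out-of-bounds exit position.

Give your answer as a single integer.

Answer: 7

Derivation:
Step 1: enter (2,6), '.' pass, move left to (2,5)
Step 2: enter (2,5), '.' pass, move left to (2,4)
Step 3: enter (2,4), '.' pass, move left to (2,3)
Step 4: enter (2,3), '.' pass, move left to (2,2)
Step 5: enter (2,2), '.' pass, move left to (2,1)
Step 6: enter (2,1), '.' pass, move left to (2,0)
Step 7: enter (2,0), '.' pass, move left to (2,-1)
Step 8: at (2,-1) — EXIT via left edge, pos 2
Path length (cell visits): 7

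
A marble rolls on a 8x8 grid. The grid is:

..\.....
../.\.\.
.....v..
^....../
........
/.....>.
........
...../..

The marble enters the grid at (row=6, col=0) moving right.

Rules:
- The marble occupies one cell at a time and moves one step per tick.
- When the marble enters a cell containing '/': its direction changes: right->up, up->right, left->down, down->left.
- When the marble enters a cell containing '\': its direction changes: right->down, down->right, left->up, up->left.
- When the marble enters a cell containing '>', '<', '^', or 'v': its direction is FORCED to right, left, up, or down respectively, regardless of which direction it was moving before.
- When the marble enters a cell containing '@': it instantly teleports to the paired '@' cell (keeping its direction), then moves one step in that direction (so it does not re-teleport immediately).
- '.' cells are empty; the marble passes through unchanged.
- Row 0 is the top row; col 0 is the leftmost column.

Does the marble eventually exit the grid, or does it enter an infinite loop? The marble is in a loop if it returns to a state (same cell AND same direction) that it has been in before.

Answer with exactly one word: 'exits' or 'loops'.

Answer: exits

Derivation:
Step 1: enter (6,0), '.' pass, move right to (6,1)
Step 2: enter (6,1), '.' pass, move right to (6,2)
Step 3: enter (6,2), '.' pass, move right to (6,3)
Step 4: enter (6,3), '.' pass, move right to (6,4)
Step 5: enter (6,4), '.' pass, move right to (6,5)
Step 6: enter (6,5), '.' pass, move right to (6,6)
Step 7: enter (6,6), '.' pass, move right to (6,7)
Step 8: enter (6,7), '.' pass, move right to (6,8)
Step 9: at (6,8) — EXIT via right edge, pos 6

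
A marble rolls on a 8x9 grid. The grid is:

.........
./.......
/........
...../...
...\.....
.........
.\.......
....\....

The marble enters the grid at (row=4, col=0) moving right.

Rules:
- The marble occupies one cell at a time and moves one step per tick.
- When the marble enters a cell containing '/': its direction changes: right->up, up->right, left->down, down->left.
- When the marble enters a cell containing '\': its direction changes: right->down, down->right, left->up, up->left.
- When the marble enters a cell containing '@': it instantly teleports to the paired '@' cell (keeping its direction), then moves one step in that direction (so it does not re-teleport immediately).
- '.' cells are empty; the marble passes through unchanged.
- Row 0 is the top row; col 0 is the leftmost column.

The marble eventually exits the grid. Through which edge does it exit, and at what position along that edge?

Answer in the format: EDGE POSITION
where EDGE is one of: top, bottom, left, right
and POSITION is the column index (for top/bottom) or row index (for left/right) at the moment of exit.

Answer: bottom 3

Derivation:
Step 1: enter (4,0), '.' pass, move right to (4,1)
Step 2: enter (4,1), '.' pass, move right to (4,2)
Step 3: enter (4,2), '.' pass, move right to (4,3)
Step 4: enter (4,3), '\' deflects right->down, move down to (5,3)
Step 5: enter (5,3), '.' pass, move down to (6,3)
Step 6: enter (6,3), '.' pass, move down to (7,3)
Step 7: enter (7,3), '.' pass, move down to (8,3)
Step 8: at (8,3) — EXIT via bottom edge, pos 3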